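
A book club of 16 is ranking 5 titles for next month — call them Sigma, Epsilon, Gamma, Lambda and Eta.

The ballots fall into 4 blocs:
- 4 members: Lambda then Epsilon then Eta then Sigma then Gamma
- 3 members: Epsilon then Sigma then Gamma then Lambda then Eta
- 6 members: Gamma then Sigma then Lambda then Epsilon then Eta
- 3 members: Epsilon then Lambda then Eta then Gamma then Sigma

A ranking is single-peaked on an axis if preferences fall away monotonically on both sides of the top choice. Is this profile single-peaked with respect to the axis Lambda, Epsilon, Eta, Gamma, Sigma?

Axis positions: Lambda=1, Epsilon=2, Eta=3, Gamma=4, Sigma=5.
Bloc 1: ranking walks positions 1-2-3-5-4; Sigma is ranked above Gamma even though Gamma lies between Sigma and the peak Lambda on the axis — preferences dip and rise again. Not single-peaked.
Bloc 2: ranking walks positions 2-5-4-1-3; Sigma is ranked above Eta even though Eta lies between Sigma and the peak Epsilon on the axis — preferences dip and rise again. Not single-peaked.
Bloc 3: ranking walks positions 4-5-1-2-3; Lambda is ranked above Eta even though Eta lies between Lambda and the peak Gamma on the axis — preferences dip and rise again. Not single-peaked.
Bloc 4 (peak Epsilon at position 2): ranking walks positions 2-1-3-4-5, expanding outward from the peak — single-peaked.
Bloc 1 violates single-peakedness, so the profile is not single-peaked on this axis.

no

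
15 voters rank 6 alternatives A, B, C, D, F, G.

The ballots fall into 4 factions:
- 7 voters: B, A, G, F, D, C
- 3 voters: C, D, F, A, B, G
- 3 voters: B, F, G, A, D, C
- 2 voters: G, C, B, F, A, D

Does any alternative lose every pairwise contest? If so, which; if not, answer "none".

C

Head-to-head results (15 voters):
A vs B: B, 12–3.
A vs C: 7+3 = 10 for A, 5 for C — A by 10–5.
A vs D: 12 to 3, A.
A vs F: A preferred on 7 ballots; F wins 8–7.
A–G: A 10–5.
B vs C: B preferred on 7+3 = 10 ballots; B wins 10–5.
B vs D: B preferred on 7+3+2 = 12 ballots; B wins 12–3.
B vs F: B preferred on 7+3+2 = 12 ballots; B wins 12–3.
B vs G: 13 to 2, B.
C vs D: 5 to 10, D.
C–F: F 10–5.
C vs G: G, 12–3.
D vs F: F wins 12–3.
D vs G: 3 to 12, G.
F vs G: G, 9–6.
Only C has no wins; C is the Condorcet loser.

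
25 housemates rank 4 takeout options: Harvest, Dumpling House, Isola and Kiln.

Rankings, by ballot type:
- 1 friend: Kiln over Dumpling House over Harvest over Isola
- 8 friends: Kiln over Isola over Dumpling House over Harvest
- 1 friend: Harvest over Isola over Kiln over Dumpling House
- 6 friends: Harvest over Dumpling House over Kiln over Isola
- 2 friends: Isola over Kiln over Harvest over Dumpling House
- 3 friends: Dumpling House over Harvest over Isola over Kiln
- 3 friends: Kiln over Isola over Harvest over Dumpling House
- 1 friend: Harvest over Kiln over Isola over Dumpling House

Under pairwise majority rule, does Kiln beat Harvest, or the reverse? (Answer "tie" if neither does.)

Kiln

Ballots ranking Kiln above Harvest: 1 + 8 + 2 + 3 = 14.
Ballots ranking Harvest above Kiln: 25 − 14 = 11.
Kiln wins the head-to-head 14–11.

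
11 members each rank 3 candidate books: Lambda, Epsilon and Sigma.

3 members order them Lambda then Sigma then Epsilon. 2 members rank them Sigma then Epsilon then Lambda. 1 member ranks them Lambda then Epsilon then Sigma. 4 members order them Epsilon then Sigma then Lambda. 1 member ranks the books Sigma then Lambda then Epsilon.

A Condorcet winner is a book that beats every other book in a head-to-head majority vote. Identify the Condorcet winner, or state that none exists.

Sigma

Pairwise majorities:
Lambda vs Epsilon: 3+1+1 = 5 for Lambda, 6 for Epsilon — Epsilon by 6–5.
Lambda vs Sigma: Sigma, 7–4.
Epsilon vs Sigma: Epsilon preferred on 1+4 = 5 ballots; Sigma wins 6–5.
Sigma defeats every rival head-to-head and is the Condorcet winner.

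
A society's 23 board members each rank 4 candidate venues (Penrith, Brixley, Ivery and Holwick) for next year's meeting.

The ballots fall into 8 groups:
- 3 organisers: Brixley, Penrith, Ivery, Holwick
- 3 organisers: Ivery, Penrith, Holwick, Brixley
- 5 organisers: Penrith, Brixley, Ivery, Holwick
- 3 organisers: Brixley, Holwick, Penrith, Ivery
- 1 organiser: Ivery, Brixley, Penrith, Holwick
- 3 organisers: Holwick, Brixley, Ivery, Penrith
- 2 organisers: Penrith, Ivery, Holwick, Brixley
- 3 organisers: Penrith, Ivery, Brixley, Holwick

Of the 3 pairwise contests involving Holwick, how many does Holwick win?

0

Holwick against each rival (23 organisers):
Holwick vs Penrith: 3+3 = 6 for Holwick, 17 for Penrith — Penrith by 17–6.
Holwick vs Brixley: Brixley wins 15–8.
Holwick vs Ivery: Ivery wins 17–6.
Holwick beats no one; loses to Penrith, Brixley, Ivery — 0 pairwise wins.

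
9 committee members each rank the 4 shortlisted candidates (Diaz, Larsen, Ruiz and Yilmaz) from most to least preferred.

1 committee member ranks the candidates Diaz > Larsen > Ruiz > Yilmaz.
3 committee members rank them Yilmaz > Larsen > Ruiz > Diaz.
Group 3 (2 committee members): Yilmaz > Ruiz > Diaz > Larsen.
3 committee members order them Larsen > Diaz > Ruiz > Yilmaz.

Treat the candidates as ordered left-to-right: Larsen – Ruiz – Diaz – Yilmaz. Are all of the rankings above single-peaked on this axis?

no

Axis positions: Larsen=1, Ruiz=2, Diaz=3, Yilmaz=4.
Group 1: ranking walks positions 3-1-2-4; Larsen is ranked above Ruiz even though Ruiz lies between Larsen and the peak Diaz on the axis — preferences dip and rise again. Not single-peaked.
Group 2: ranking walks positions 4-1-2-3; Larsen is ranked above Diaz even though Diaz lies between Larsen and the peak Yilmaz on the axis — preferences dip and rise again. Not single-peaked.
Group 3: ranking walks positions 4-2-3-1; Ruiz is ranked above Diaz even though Diaz lies between Ruiz and the peak Yilmaz on the axis — preferences dip and rise again. Not single-peaked.
Group 4: ranking walks positions 1-3-2-4; Diaz is ranked above Ruiz even though Ruiz lies between Diaz and the peak Larsen on the axis — preferences dip and rise again. Not single-peaked.
Group 1 violates single-peakedness, so the profile is not single-peaked on this axis.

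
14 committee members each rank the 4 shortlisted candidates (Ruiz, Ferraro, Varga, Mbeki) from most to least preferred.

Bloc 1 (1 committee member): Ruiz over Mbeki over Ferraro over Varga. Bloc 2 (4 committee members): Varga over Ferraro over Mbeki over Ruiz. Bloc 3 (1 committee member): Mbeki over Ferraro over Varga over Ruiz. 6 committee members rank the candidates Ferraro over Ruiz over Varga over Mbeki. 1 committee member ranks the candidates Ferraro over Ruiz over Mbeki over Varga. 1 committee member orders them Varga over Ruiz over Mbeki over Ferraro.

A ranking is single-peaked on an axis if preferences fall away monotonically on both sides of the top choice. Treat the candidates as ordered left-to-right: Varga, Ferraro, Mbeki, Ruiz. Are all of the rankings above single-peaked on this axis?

no

Axis positions: Varga=1, Ferraro=2, Mbeki=3, Ruiz=4.
Bloc 1 (peak Ruiz at position 4): ranking walks positions 4-3-2-1, expanding outward from the peak — single-peaked.
Bloc 2 (peak Varga at position 1): ranking walks positions 1-2-3-4, expanding outward from the peak — single-peaked.
Bloc 3 (peak Mbeki at position 3): ranking walks positions 3-2-1-4, expanding outward from the peak — single-peaked.
Bloc 4: ranking walks positions 2-4-1-3; Ruiz is ranked above Mbeki even though Mbeki lies between Ruiz and the peak Ferraro on the axis — preferences dip and rise again. Not single-peaked.
Bloc 5: ranking walks positions 2-4-3-1; Ruiz is ranked above Mbeki even though Mbeki lies between Ruiz and the peak Ferraro on the axis — preferences dip and rise again. Not single-peaked.
Bloc 6: ranking walks positions 1-4-3-2; Ruiz is ranked above Ferraro even though Ferraro lies between Ruiz and the peak Varga on the axis — preferences dip and rise again. Not single-peaked.
Bloc 4 violates single-peakedness, so the profile is not single-peaked on this axis.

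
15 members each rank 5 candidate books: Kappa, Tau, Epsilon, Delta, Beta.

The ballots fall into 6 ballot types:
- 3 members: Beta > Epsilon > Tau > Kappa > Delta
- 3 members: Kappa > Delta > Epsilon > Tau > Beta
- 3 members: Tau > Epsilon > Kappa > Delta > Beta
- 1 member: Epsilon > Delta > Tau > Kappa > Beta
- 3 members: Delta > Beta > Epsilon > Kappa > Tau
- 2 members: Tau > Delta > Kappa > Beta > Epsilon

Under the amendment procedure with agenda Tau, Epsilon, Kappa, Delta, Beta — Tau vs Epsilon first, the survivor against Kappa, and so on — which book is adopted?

Round 1: Tau vs Epsilon — 5–10, Epsilon advances.
Round 2: Epsilon vs Kappa — 10–5, Epsilon advances.
Round 3: Epsilon vs Delta — 7–8, Delta advances.
Round 4: Delta vs Beta — 12–3, Delta advances.
Delta survives the agenda.

Delta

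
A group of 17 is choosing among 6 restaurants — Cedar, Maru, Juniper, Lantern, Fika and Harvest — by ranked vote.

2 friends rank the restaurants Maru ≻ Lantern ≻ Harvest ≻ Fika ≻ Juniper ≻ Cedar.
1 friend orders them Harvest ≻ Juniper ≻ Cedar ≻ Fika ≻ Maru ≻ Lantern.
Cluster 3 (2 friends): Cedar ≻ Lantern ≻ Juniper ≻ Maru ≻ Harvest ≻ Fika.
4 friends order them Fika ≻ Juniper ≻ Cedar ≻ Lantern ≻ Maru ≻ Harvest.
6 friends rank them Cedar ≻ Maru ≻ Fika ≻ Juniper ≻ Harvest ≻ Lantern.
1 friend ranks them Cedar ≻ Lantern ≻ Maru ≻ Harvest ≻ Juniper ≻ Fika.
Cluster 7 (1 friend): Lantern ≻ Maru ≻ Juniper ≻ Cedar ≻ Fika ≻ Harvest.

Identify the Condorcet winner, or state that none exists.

Check each pair by majority over 17 ballots:
Cedar vs Maru: 1+2+4+6+1 = 14 for Cedar, 3 for Maru — Cedar by 14–3.
Cedar vs Juniper: 9 to 8, Cedar.
Cedar vs Lantern: Cedar preferred on 1+2+4+6+1 = 14 ballots; Cedar wins 14–3.
Cedar vs Fika: Cedar preferred on 1+2+6+1+1 = 11 ballots; Cedar wins 11–6.
Cedar vs Harvest: 2+4+6+1+1 = 14 for Cedar, 3 for Harvest — Cedar by 14–3.
Maru vs Juniper: 10 to 7, Maru.
Maru vs Lantern: Maru is ranked higher on 2+1+6 = 9 ballots, Lantern on 8. Maru wins 9–8.
Maru vs Fika: 2+2+6+1+1 = 12 for Maru, 5 for Fika — Maru by 12–5.
Maru vs Harvest: 2+2+4+6+1+1 = 16 for Maru, 1 for Harvest — Maru by 16–1.
Juniper vs Lantern: Juniper preferred on 1+4+6 = 11 ballots; Juniper wins 11–6.
Juniper vs Fika: Juniper is ranked higher on 1+2+1+1 = 5 ballots, Fika on 12. Fika wins 12–5.
Juniper vs Harvest: 2+4+6+1 = 13 for Juniper, 4 for Harvest — Juniper by 13–4.
Lantern vs Fika: 2+2+1+1 = 6 for Lantern, 11 for Fika — Fika by 11–6.
Lantern vs Harvest: Lantern preferred on 2+2+4+1+1 = 10 ballots; Lantern wins 10–7.
Fika vs Harvest: 4+6+1 = 11 for Fika, 6 for Harvest — Fika by 11–6.
Cedar beats each of Maru, Juniper, Lantern, Fika, Harvest — Cedar is the Condorcet winner.

Cedar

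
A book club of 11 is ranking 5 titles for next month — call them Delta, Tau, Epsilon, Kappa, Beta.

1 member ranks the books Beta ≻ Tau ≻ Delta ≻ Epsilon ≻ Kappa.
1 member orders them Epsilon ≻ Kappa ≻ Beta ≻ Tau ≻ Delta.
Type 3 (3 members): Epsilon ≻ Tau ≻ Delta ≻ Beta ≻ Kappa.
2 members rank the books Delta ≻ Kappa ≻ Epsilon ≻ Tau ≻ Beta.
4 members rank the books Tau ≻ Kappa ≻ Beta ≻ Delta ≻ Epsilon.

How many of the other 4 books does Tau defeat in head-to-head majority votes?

Tau against each rival (11 members):
Tau vs Delta: Tau, 9–2.
Tau vs Epsilon: Epsilon, 6–5.
Tau vs Kappa: Tau is ranked higher on 1+3+4 = 8 ballots, Kappa on 3. Tau wins 8–3.
Tau vs Beta: Tau preferred on 3+2+4 = 9 ballots; Tau wins 9–2.
Tau beats Delta, Kappa, Beta; loses to Epsilon — 3 pairwise wins.

3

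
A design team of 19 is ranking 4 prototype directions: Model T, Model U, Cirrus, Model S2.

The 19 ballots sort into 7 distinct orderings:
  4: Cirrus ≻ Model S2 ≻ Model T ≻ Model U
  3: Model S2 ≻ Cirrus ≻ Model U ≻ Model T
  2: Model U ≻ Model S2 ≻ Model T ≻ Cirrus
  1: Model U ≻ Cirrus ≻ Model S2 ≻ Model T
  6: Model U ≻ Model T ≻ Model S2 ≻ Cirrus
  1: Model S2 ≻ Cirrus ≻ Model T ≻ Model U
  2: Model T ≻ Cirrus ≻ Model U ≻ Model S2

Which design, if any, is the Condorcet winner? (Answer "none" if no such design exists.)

Pairwise majorities:
Model T vs Model U: Model U wins 12–7.
Model T vs Cirrus: 10 to 9, Model T.
Model T vs Model S2: Model T is ranked higher on 6+2 = 8 ballots, Model S2 on 11. Model S2 wins 11–8.
Model U vs Cirrus: Model U is ranked higher on 2+1+6 = 9 ballots, Cirrus on 10. Cirrus wins 10–9.
Model U vs Model S2: Model U preferred on 2+1+6+2 = 11 ballots; Model U wins 11–8.
Cirrus vs Model S2: Cirrus is ranked higher on 4+1+2 = 7 ballots, Model S2 on 12. Model S2 wins 12–7.
Every design loses at least once (Model T loses to Model U; Model U loses to Cirrus; Cirrus loses to Model T; Model S2 loses to Model U). The majority relation contains the cycle Model T beats Cirrus beats Model U beats Model T, so there is no Condorcet winner.

none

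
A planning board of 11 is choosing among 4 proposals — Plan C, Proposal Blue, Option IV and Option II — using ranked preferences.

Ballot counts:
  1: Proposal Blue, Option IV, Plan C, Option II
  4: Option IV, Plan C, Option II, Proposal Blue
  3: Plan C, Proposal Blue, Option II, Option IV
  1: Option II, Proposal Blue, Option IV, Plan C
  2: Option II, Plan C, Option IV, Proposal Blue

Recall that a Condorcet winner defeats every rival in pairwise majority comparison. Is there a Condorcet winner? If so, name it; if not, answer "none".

Check each pair by majority over 11 ballots:
Plan C vs Proposal Blue: Plan C, 9–2.
Plan C vs Option IV: 5 to 6, Option IV.
Plan C vs Option II: Plan C is ranked higher on 1+4+3 = 8 ballots, Option II on 3. Plan C wins 8–3.
Proposal Blue vs Option IV: Proposal Blue is ranked higher on 1+3+1 = 5 ballots, Option IV on 6. Option IV wins 6–5.
Proposal Blue vs Option II: 4 to 7, Option II.
Option IV vs Option II: Option II wins 6–5.
Every option loses at least once (Plan C loses to Option IV; Proposal Blue loses to Plan C; Option IV loses to Option II; Option II loses to Plan C). The majority relation contains the cycle Plan C beats Option II beats Option IV beats Plan C, so there is no Condorcet winner.

none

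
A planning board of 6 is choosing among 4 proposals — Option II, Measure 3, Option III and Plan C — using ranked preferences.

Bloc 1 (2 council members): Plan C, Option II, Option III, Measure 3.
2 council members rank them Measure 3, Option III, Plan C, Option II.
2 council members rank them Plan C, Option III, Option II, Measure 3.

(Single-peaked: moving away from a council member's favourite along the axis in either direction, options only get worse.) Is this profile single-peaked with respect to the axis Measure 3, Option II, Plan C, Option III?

no

Axis positions: Measure 3=1, Option II=2, Plan C=3, Option III=4.
Bloc 1 (peak Plan C at position 3): ranking walks positions 3-2-4-1, expanding outward from the peak — single-peaked.
Bloc 2: ranking walks positions 1-4-3-2; Option III is ranked above Option II even though Option II lies between Option III and the peak Measure 3 on the axis — preferences dip and rise again. Not single-peaked.
Bloc 3 (peak Plan C at position 3): ranking walks positions 3-4-2-1, expanding outward from the peak — single-peaked.
Bloc 2 violates single-peakedness, so the profile is not single-peaked on this axis.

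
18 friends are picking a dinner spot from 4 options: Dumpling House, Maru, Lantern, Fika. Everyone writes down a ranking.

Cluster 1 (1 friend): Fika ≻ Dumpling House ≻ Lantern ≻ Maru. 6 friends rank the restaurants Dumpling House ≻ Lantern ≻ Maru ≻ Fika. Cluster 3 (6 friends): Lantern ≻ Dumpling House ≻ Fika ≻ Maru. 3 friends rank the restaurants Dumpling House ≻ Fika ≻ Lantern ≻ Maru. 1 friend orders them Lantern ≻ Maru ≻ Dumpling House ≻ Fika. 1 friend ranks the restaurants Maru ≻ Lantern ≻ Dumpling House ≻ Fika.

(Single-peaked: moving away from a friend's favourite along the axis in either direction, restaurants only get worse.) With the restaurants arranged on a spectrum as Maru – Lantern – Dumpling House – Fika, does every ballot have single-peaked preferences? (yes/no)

yes

Axis positions: Maru=1, Lantern=2, Dumpling House=3, Fika=4.
Cluster 1 (peak Fika at position 4): ranking walks positions 4-3-2-1, expanding outward from the peak — single-peaked.
Cluster 2 (peak Dumpling House at position 3): ranking walks positions 3-2-1-4, expanding outward from the peak — single-peaked.
Cluster 3 (peak Lantern at position 2): ranking walks positions 2-3-4-1, expanding outward from the peak — single-peaked.
Cluster 4 (peak Dumpling House at position 3): ranking walks positions 3-4-2-1, expanding outward from the peak — single-peaked.
Cluster 5 (peak Lantern at position 2): ranking walks positions 2-1-3-4, expanding outward from the peak — single-peaked.
Cluster 6 (peak Maru at position 1): ranking walks positions 1-2-3-4, expanding outward from the peak — single-peaked.
Every ranking is single-peaked on this axis.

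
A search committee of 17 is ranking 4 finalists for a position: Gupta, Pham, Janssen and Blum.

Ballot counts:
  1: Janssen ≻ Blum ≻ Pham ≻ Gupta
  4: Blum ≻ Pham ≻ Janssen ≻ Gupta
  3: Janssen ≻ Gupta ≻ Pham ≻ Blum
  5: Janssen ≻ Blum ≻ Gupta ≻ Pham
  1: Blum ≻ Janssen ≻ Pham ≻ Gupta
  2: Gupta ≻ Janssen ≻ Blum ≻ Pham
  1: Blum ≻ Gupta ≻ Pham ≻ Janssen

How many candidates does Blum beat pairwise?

2

Blum against each rival (17 committee members):
Blum vs Gupta: Blum preferred on 1+4+5+1+1 = 12 ballots; Blum wins 12–5.
Blum vs Pham: Blum, 14–3.
Blum vs Janssen: Janssen wins 11–6.
Blum beats Gupta, Pham; loses to Janssen — 2 pairwise wins.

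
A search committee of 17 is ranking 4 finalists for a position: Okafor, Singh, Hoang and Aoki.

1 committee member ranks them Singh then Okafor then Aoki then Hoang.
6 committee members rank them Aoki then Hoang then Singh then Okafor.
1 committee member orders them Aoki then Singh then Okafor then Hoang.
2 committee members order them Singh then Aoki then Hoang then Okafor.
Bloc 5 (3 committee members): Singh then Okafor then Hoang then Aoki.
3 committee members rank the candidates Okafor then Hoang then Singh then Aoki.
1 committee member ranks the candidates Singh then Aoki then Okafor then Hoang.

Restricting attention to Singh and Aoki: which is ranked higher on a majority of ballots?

Ballots ranking Singh above Aoki: 1 + 2 + 3 + 3 + 1 = 10.
Ballots ranking Aoki above Singh: 17 − 10 = 7.
Singh wins the head-to-head 10–7.

Singh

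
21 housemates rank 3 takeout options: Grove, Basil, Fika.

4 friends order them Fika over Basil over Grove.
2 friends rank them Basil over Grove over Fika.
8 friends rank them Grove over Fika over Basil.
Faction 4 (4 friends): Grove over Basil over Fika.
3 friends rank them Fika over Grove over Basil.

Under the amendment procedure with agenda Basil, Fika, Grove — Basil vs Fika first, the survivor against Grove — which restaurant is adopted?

Round 1: Basil vs Fika — 6–15, Fika advances.
Round 2: Fika vs Grove — 7–14, Grove advances.
The agenda winner is Grove.

Grove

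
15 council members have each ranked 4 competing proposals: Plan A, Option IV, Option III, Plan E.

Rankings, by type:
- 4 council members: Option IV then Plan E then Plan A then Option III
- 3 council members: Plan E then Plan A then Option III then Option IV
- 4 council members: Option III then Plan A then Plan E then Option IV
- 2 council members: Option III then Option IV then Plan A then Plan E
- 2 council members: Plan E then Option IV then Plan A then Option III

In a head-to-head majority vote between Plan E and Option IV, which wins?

Ballots ranking Plan E above Option IV: 3 + 4 + 2 = 9.
Ballots ranking Option IV above Plan E: 15 − 9 = 6.
Plan E wins the head-to-head 9–6.

Plan E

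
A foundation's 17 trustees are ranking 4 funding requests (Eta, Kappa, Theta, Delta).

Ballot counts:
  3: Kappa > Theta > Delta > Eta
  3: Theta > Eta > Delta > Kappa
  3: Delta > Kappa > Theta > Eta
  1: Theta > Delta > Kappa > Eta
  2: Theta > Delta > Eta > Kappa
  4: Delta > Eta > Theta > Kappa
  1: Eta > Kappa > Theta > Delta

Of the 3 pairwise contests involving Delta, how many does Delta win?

2

Delta against each rival (17 reviewers):
Delta vs Eta: Delta preferred on 3+3+1+2+4 = 13 ballots; Delta wins 13–4.
Delta vs Kappa: Delta wins 13–4.
Delta vs Theta: 7 to 10, Theta.
Delta beats Eta, Kappa; loses to Theta — 2 pairwise wins.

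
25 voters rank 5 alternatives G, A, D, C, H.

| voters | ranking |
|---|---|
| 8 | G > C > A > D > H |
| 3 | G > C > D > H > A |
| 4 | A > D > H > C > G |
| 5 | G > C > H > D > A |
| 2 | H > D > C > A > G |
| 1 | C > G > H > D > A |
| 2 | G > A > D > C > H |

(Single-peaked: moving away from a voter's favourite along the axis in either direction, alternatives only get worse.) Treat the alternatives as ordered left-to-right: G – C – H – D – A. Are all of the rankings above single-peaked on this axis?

no

Axis positions: G=1, C=2, H=3, D=4, A=5.
Group 1: ranking walks positions 1-2-5-4-3; A is ranked above H even though H lies between A and the peak G on the axis — preferences dip and rise again. Not single-peaked.
Group 2: ranking walks positions 1-2-4-3-5; D is ranked above H even though H lies between D and the peak G on the axis — preferences dip and rise again. Not single-peaked.
Group 3 (peak A at position 5): ranking walks positions 5-4-3-2-1, expanding outward from the peak — single-peaked.
Group 4 (peak G at position 1): ranking walks positions 1-2-3-4-5, expanding outward from the peak — single-peaked.
Group 5 (peak H at position 3): ranking walks positions 3-4-2-5-1, expanding outward from the peak — single-peaked.
Group 6 (peak C at position 2): ranking walks positions 2-1-3-4-5, expanding outward from the peak — single-peaked.
Group 7: ranking walks positions 1-5-4-2-3; A is ranked above C even though C lies between A and the peak G on the axis — preferences dip and rise again. Not single-peaked.
Group 1 violates single-peakedness, so the profile is not single-peaked on this axis.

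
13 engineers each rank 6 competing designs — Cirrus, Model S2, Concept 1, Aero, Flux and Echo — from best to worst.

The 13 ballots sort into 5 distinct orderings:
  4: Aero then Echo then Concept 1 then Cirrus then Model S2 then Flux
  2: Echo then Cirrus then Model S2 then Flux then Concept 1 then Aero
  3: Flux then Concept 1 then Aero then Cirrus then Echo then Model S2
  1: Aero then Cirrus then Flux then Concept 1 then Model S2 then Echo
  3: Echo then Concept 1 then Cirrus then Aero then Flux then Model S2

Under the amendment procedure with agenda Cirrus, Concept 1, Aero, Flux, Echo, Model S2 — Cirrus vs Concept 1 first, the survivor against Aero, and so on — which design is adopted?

Echo

Round 1: Cirrus vs Concept 1 — 3–10, Concept 1 advances.
Round 2: Concept 1 vs Aero — 8–5, Concept 1 advances.
Round 3: Concept 1 vs Flux — 7–6, Concept 1 advances.
Round 4: Concept 1 vs Echo — 4–9, Echo advances.
Round 5: Echo vs Model S2 — 12–1, Echo advances.
Echo survives the agenda.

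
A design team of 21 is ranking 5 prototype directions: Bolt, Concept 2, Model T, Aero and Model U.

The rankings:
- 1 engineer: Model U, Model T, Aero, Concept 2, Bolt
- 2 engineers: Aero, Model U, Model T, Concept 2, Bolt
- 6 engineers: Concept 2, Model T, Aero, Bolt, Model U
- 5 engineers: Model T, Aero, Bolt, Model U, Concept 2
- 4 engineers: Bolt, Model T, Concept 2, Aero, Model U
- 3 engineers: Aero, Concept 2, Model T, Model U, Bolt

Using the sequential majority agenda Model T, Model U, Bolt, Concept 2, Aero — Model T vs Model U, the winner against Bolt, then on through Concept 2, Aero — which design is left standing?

Model T

Round 1: Model T vs Model U — 18–3, Model T advances.
Round 2: Model T vs Bolt — 17–4, Model T advances.
Round 3: Model T vs Concept 2 — 12–9, Model T advances.
Round 4: Model T vs Aero — 16–5, Model T advances.
The agenda winner is Model T.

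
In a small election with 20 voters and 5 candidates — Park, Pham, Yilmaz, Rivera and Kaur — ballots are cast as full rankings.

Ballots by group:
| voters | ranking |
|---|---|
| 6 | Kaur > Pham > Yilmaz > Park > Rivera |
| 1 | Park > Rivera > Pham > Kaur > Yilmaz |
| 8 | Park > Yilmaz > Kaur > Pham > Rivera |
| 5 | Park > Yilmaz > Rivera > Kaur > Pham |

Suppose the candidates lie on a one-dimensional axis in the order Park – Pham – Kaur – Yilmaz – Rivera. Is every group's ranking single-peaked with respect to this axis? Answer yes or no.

Axis positions: Park=1, Pham=2, Kaur=3, Yilmaz=4, Rivera=5.
Group 1 (peak Kaur at position 3): ranking walks positions 3-2-4-1-5, expanding outward from the peak — single-peaked.
Group 2: ranking walks positions 1-5-2-3-4; Rivera is ranked above Pham even though Pham lies between Rivera and the peak Park on the axis — preferences dip and rise again. Not single-peaked.
Group 3: ranking walks positions 1-4-3-2-5; Yilmaz is ranked above Pham even though Pham lies between Yilmaz and the peak Park on the axis — preferences dip and rise again. Not single-peaked.
Group 4: ranking walks positions 1-4-5-3-2; Yilmaz is ranked above Pham even though Pham lies between Yilmaz and the peak Park on the axis — preferences dip and rise again. Not single-peaked.
Group 2 violates single-peakedness, so the profile is not single-peaked on this axis.

no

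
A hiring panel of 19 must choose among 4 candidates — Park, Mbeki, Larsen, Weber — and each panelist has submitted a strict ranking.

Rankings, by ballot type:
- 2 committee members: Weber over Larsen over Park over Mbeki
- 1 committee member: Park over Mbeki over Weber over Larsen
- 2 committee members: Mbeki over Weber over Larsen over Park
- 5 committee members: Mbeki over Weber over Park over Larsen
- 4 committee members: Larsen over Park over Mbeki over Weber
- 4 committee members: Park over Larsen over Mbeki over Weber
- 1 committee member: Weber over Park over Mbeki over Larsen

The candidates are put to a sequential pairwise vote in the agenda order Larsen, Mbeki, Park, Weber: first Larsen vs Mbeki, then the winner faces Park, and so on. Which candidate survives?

Round 1: Larsen vs Mbeki — 10–9, Larsen advances.
Round 2: Larsen vs Park — 8–11, Park advances.
Round 3: Park vs Weber — 9–10, Weber advances.
Weber survives the agenda.

Weber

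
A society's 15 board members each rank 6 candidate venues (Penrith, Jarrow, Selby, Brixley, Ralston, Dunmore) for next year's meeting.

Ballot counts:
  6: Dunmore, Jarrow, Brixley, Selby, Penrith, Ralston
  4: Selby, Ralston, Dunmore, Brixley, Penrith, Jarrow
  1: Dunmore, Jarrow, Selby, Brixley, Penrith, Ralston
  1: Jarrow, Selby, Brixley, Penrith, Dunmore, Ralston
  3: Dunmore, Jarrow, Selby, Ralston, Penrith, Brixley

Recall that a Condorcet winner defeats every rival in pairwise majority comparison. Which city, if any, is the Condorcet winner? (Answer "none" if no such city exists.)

Head-to-head results (15 organisers):
Penrith vs Jarrow: Jarrow, 11–4.
Penrith vs Selby: 0 for Penrith, 15 for Selby — Selby by 15–0.
Penrith vs Brixley: Penrith is ranked higher on 3 ballots, Brixley on 12. Brixley wins 12–3.
Penrith vs Ralston: Penrith, 8–7.
Penrith vs Dunmore: Penrith preferred on 1 ballot; Dunmore wins 14–1.
Jarrow vs Selby: 6+1+1+3 = 11 for Jarrow, 4 for Selby — Jarrow by 11–4.
Jarrow vs Brixley: Jarrow preferred on 6+1+1+3 = 11 ballots; Jarrow wins 11–4.
Jarrow vs Ralston: 6+1+1+3 = 11 for Jarrow, 4 for Ralston — Jarrow by 11–4.
Jarrow vs Dunmore: Dunmore, 14–1.
Selby vs Brixley: Selby, 9–6.
Selby vs Ralston: Selby preferred on 6+4+1+1+3 = 15 ballots; Selby wins 15–0.
Selby vs Dunmore: Dunmore, 10–5.
Brixley vs Ralston: 8 to 7, Brixley.
Brixley vs Dunmore: 1 to 14, Dunmore.
Ralston vs Dunmore: Dunmore, 11–4.
Dunmore beats each of Penrith, Jarrow, Selby, Brixley, Ralston — Dunmore is the Condorcet winner.

Dunmore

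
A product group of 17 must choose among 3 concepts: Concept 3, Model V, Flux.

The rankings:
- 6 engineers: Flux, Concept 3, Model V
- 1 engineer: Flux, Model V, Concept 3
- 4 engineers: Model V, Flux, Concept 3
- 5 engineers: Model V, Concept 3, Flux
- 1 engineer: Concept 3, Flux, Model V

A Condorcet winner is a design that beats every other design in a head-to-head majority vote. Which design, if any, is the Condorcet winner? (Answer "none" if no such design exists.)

Pairwise majorities:
Concept 3 vs Model V: Concept 3 preferred on 6+1 = 7 ballots; Model V wins 10–7.
Concept 3 vs Flux: Flux, 11–6.
Model V vs Flux: 9 to 8, Model V.
Only Model V has no losses; Model V is the Condorcet winner.

Model V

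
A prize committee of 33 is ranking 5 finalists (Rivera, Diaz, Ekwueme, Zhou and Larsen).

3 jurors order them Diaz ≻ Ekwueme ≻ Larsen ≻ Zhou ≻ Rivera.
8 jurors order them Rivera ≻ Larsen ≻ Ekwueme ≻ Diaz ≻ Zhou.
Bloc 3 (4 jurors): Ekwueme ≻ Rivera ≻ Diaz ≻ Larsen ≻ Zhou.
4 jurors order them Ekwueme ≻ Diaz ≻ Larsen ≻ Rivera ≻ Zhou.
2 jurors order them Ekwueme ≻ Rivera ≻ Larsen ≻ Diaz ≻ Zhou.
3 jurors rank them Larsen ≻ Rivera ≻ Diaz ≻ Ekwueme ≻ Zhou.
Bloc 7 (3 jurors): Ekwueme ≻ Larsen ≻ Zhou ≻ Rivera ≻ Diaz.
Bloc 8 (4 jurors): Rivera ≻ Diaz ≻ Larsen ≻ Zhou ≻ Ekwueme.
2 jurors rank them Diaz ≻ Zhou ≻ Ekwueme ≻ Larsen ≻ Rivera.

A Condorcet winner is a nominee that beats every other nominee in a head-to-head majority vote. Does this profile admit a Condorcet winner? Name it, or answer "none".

Ekwueme

Check each pair by majority over 33 ballots:
Rivera vs Diaz: 24 to 9, Rivera.
Rivera vs Ekwueme: 15 to 18, Ekwueme.
Rivera vs Zhou: Rivera preferred on 8+4+4+2+3+4 = 25 ballots; Rivera wins 25–8.
Rivera vs Larsen: 18 to 15, Rivera.
Diaz vs Ekwueme: Diaz is ranked higher on 3+3+4+2 = 12 ballots, Ekwueme on 21. Ekwueme wins 21–12.
Diaz vs Zhou: Diaz preferred on 30 ballots; Diaz wins 30–3.
Diaz vs Larsen: 3+4+4+4+2 = 17 for Diaz, 16 for Larsen — Diaz by 17–16.
Ekwueme vs Zhou: 27 to 6, Ekwueme.
Ekwueme vs Larsen: Ekwueme preferred on 3+4+4+2+3+2 = 18 ballots; Ekwueme wins 18–15.
Zhou vs Larsen: 2 for Zhou, 31 for Larsen — Larsen by 31–2.
Ekwueme beats each of Rivera, Diaz, Zhou, Larsen — Ekwueme is the Condorcet winner.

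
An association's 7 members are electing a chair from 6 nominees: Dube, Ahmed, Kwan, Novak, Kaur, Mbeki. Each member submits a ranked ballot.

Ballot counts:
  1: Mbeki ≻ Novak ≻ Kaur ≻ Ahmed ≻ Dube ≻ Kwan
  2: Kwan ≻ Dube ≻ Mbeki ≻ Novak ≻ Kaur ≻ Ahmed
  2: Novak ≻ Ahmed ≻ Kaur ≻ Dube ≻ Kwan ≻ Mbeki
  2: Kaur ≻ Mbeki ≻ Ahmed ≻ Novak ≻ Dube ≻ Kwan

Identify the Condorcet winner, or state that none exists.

Head-to-head results (7 voters):
Dube vs Ahmed: Ahmed wins 5–2.
Dube vs Kwan: 5 to 2, Dube.
Dube vs Novak: Novak, 5–2.
Dube vs Kaur: 2 to 5, Kaur.
Dube vs Mbeki: Dube, 4–3.
Ahmed vs Kwan: Ahmed, 5–2.
Ahmed vs Novak: Novak wins 5–2.
Ahmed vs Kaur: 2 for Ahmed, 5 for Kaur — Kaur by 5–2.
Ahmed vs Mbeki: Mbeki wins 5–2.
Kwan vs Novak: Novak wins 5–2.
Kwan vs Kaur: Kwan preferred on 2 ballots; Kaur wins 5–2.
Kwan vs Mbeki: 4 to 3, Kwan.
Novak vs Kaur: Novak is ranked higher on 1+2+2 = 5 ballots, Kaur on 2. Novak wins 5–2.
Novak vs Mbeki: Novak preferred on 2 ballots; Mbeki wins 5–2.
Kaur vs Mbeki: 4 to 3, Kaur.
No candidate is unbeaten: Dube loses to Ahmed; Ahmed loses to Novak; Kwan loses to Dube; Novak loses to Mbeki; Kaur loses to Novak; Mbeki loses to Dube. In particular Dube → Mbeki → Ahmed → Dube is a majority cycle — no Condorcet winner exists.

none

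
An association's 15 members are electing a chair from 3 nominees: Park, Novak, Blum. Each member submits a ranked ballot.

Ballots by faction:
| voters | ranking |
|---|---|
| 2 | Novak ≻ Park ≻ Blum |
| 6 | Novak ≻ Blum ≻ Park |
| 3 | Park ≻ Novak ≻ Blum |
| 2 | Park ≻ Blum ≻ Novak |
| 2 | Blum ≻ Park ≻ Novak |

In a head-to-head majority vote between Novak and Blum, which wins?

Novak

Ballots ranking Novak above Blum: 2 + 6 + 3 = 11.
Ballots ranking Blum above Novak: 15 − 11 = 4.
Novak wins the head-to-head 11–4.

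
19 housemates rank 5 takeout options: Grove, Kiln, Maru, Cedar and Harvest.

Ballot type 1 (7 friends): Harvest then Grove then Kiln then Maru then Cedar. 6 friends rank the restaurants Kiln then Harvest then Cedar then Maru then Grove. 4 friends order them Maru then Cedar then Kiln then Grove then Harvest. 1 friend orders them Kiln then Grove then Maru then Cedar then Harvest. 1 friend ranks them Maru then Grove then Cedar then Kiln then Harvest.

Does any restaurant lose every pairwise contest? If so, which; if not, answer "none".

Pairwise majorities:
Grove vs Kiln: Grove preferred on 7+1 = 8 ballots; Kiln wins 11–8.
Grove vs Maru: Grove preferred on 7+1 = 8 ballots; Maru wins 11–8.
Grove vs Cedar: Grove is ranked higher on 7+1+1 = 9 ballots, Cedar on 10. Cedar wins 10–9.
Grove vs Harvest: Grove is ranked higher on 4+1+1 = 6 ballots, Harvest on 13. Harvest wins 13–6.
Kiln vs Maru: Kiln, 14–5.
Kiln vs Cedar: 7+6+1 = 14 for Kiln, 5 for Cedar — Kiln by 14–5.
Kiln vs Harvest: Kiln wins 12–7.
Maru vs Cedar: Maru, 13–6.
Maru vs Harvest: Maru is ranked higher on 4+1+1 = 6 ballots, Harvest on 13. Harvest wins 13–6.
Cedar vs Harvest: Harvest, 13–6.
Only Grove has no wins; Grove is the Condorcet loser.

Grove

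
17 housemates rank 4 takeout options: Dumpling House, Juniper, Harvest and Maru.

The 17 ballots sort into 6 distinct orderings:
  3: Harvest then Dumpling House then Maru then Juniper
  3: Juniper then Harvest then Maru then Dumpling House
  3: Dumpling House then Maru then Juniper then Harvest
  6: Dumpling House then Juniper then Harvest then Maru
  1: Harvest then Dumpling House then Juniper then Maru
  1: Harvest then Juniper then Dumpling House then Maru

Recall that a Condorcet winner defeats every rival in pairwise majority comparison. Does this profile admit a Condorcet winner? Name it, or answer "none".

Dumpling House

Check each pair by majority over 17 ballots:
Dumpling House vs Juniper: Dumpling House wins 13–4.
Dumpling House vs Harvest: Dumpling House, 9–8.
Dumpling House vs Maru: 14 to 3, Dumpling House.
Juniper–Harvest: Juniper 12–5.
Juniper vs Maru: Juniper wins 11–6.
Harvest–Maru: Harvest 14–3.
Dumpling House wins every pairwise contest, so Dumpling House is the Condorcet winner.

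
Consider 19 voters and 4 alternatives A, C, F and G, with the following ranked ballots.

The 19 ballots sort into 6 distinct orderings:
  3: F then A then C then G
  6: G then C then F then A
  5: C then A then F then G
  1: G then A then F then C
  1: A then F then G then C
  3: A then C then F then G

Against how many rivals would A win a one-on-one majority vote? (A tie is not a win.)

2

A against each rival (19 voters):
A vs C: C wins 11–8.
A vs F: A wins 10–9.
A vs G: A preferred on 3+5+1+3 = 12 ballots; A wins 12–7.
A beats F, G; loses to C — 2 pairwise wins.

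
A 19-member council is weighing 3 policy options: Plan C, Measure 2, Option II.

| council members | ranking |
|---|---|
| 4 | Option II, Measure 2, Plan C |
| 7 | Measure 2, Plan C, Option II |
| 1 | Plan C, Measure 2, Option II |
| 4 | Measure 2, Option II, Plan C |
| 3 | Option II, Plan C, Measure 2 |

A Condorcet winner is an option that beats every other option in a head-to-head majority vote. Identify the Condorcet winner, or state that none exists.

Measure 2

Pairwise majorities:
Plan C vs Measure 2: 1+3 = 4 for Plan C, 15 for Measure 2 — Measure 2 by 15–4.
Plan C–Option II: Option II 11–8.
Measure 2 vs Option II: Measure 2 wins 12–7.
Measure 2 wins every pairwise contest, so Measure 2 is the Condorcet winner.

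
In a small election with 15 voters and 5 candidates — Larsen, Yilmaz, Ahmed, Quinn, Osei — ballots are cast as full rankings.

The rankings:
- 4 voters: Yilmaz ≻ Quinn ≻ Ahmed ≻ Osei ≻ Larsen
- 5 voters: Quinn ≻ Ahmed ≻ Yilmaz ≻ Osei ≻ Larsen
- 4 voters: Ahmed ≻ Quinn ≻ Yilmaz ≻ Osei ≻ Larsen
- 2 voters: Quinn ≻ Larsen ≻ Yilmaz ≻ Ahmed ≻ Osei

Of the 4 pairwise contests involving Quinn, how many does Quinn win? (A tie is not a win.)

Quinn against each rival (15 voters):
Quinn vs Larsen: Quinn wins 15–0.
Quinn–Yilmaz: Quinn 11–4.
Quinn–Ahmed: Quinn 11–4.
Quinn–Osei: Quinn 15–0.
Quinn beats Larsen, Yilmaz, Ahmed, Osei — 4 pairwise wins.

4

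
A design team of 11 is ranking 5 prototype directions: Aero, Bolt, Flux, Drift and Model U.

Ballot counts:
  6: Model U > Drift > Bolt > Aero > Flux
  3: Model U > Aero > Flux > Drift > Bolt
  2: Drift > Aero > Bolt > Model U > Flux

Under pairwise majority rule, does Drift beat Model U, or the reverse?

Model U

Ballots ranking Drift above Model U: 2.
Ballots ranking Model U above Drift: 11 − 2 = 9.
Model U wins the head-to-head 9–2.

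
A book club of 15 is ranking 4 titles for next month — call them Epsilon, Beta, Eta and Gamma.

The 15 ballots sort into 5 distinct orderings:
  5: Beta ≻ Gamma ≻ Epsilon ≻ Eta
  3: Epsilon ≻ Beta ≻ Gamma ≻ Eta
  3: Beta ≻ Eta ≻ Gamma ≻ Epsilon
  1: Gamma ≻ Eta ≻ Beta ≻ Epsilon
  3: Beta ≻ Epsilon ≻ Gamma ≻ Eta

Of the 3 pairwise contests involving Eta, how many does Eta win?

0

Eta against each rival (15 members):
Eta vs Epsilon: Epsilon wins 11–4.
Eta vs Beta: Beta, 14–1.
Eta vs Gamma: Eta is ranked higher on 3 ballots, Gamma on 12. Gamma wins 12–3.
Eta beats no one; loses to Epsilon, Beta, Gamma — 0 pairwise wins.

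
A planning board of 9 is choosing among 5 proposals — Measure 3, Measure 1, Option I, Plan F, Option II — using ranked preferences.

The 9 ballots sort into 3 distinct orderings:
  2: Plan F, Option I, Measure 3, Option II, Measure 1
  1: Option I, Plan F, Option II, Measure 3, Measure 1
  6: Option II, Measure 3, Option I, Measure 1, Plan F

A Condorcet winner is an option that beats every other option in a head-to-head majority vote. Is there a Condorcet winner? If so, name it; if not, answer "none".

Pairwise majorities:
Measure 3 vs Measure 1: Measure 3 wins 9–0.
Measure 3–Option I: Measure 3 6–3.
Measure 3–Plan F: Measure 3 6–3.
Measure 3 vs Option II: Option II wins 7–2.
Measure 1 vs Option I: Option I, 9–0.
Measure 1 vs Plan F: Measure 1, 6–3.
Measure 1–Option II: Option II 9–0.
Option I–Plan F: Option I 7–2.
Option I vs Option II: Option II wins 6–3.
Plan F vs Option II: Option II wins 6–3.
Option II defeats every rival head-to-head and is the Condorcet winner.

Option II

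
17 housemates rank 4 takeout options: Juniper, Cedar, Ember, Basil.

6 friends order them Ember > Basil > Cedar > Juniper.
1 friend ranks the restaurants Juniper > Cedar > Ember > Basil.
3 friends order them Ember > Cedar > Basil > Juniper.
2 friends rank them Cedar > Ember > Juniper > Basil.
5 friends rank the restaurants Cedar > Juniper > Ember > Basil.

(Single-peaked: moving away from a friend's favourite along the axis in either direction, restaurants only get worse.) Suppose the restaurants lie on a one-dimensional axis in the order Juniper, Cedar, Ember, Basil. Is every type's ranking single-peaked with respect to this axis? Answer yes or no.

yes

Axis positions: Juniper=1, Cedar=2, Ember=3, Basil=4.
Type 1 (peak Ember at position 3): ranking walks positions 3-4-2-1, expanding outward from the peak — single-peaked.
Type 2 (peak Juniper at position 1): ranking walks positions 1-2-3-4, expanding outward from the peak — single-peaked.
Type 3 (peak Ember at position 3): ranking walks positions 3-2-4-1, expanding outward from the peak — single-peaked.
Type 4 (peak Cedar at position 2): ranking walks positions 2-3-1-4, expanding outward from the peak — single-peaked.
Type 5 (peak Cedar at position 2): ranking walks positions 2-1-3-4, expanding outward from the peak — single-peaked.
Every ranking is single-peaked on this axis.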